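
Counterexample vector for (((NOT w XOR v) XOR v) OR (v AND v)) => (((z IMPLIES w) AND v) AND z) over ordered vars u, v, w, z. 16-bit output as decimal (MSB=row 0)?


F1 = (((NOT w XOR v) XOR v) OR (v AND v))
F2 = (((z IMPLIES w) AND v) AND z)
Counterexample to F1=>F2 is where F1=1 and F2=0.
Evaluate each row (bits = u,v,w,z, MSB first):
  row 0 [0000]: F1=1 F2=0 -> F1&~F2 -> 1
  row 1 [0001]: F1=1 F2=0 -> F1&~F2 -> 1
  row 2 [0010]: F1=0 F2=0 -> F1&~F2 -> 0
  row 3 [0011]: F1=0 F2=0 -> F1&~F2 -> 0
  row 4 [0100]: F1=1 F2=0 -> F1&~F2 -> 1
  row 5 [0101]: F1=1 F2=0 -> F1&~F2 -> 1
  row 6 [0110]: F1=1 F2=0 -> F1&~F2 -> 1
  row 7 [0111]: F1=1 F2=1 -> F1&~F2 -> 0
  row 8 [1000]: F1=1 F2=0 -> F1&~F2 -> 1
  row 9 [1001]: F1=1 F2=0 -> F1&~F2 -> 1
  row 10 [1010]: F1=0 F2=0 -> F1&~F2 -> 0
  row 11 [1011]: F1=0 F2=0 -> F1&~F2 -> 0
  row 12 [1100]: F1=1 F2=0 -> F1&~F2 -> 1
  row 13 [1101]: F1=1 F2=0 -> F1&~F2 -> 1
  row 14 [1110]: F1=1 F2=0 -> F1&~F2 -> 1
  row 15 [1111]: F1=1 F2=1 -> F1&~F2 -> 0
Full result column, 4 rows per line (u,v fixed per line; w,z runs 00..11 left to right):
  rows 0-3 [u,v=00]: 1100  = hex C
  rows 4-7 [u,v=01]: 1110  = hex E
  rows 8-11 [u,v=10]: 1100  = hex C
  rows 12-15 [u,v=11]: 1110  = hex E
Counterexample vector (row 0 .. row 15) = 1100111011001110
Output column grouped in 4s = 1100 1110 1100 1110 = 0xCECE
Convert to decimal digit by digit (value = value*16 + digit):
  C -> 12
  12*16 + 14 (E) = 206
  206*16 + 12 (C) = 3308
  3308*16 + 14 (E) = 52942
Decimal = 52942

52942


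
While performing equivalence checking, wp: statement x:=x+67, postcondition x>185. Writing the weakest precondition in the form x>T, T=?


Formula: wp(x:=E, P) = P[E/x] (substitute E for x in postcondition)
Step 1: Postcondition: x>185
Step 2: Substitute x+67 for x: x+67>185
Step 3: Solve for x: x > 185-67 = 118

118


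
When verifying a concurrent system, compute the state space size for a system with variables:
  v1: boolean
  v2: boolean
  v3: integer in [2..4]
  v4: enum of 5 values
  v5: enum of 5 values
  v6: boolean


State space = product of domain sizes of all variables.
Domain sizes:
  v1 (boolean): 2
  v2 (boolean): 2
  v3 (integer in [2..4]): 3
  v4 (enum of 5 values): 5
  v5 (enum of 5 values): 5
  v6 (boolean): 2
Product = 2 * 2 * 3 * 5 * 5 * 2 = 600

600


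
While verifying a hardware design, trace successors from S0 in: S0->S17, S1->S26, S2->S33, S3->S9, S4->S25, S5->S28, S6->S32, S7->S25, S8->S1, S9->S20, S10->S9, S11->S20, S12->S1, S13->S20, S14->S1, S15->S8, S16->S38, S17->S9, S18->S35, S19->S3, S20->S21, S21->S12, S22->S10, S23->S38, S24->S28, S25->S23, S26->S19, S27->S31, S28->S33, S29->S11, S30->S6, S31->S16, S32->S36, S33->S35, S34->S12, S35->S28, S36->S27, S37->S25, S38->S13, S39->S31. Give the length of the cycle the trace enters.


Trace from S0 until a state repeats:
  S0 -> S17 -> S9 -> S20 -> S21 -> S12 -> S1 -> S26 -> S19 -> S3 -> S9
S9 first seen at step 2, revisited at step 10.
Cycle length = 10 - 2 = 8

8


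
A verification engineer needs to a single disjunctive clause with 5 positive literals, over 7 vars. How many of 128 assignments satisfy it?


Step 1: Total=2^7=128
Step 2: Unsat when all 5 false: 2^2=4
Step 3: Sat=128-4=124

124


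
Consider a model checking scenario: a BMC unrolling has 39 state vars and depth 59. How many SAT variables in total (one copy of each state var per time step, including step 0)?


BMC unrolls to depth k, creating one copy of each state var for steps 0..k.
Step count = 59 + 1 = 60 (steps 0 through 59)
Vars per step = 39
Total = 39 * 60 = 2340

2340


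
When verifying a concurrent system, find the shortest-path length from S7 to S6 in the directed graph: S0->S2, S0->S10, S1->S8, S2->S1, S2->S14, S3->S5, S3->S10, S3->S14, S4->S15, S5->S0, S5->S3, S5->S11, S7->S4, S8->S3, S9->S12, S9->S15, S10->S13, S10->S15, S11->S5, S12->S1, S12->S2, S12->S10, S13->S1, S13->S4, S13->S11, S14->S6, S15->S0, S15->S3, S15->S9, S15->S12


BFS layer-by-layer from S7:
  dist 0: {S7}
  dist 1: {S4}
  dist 2: {S15}
  dist 3: {S0, S3, S9, S12}
  dist 4: {S1, S2, S5, S10, S14}
  dist 5: {S6, S8, S11, S13}
  -> S6 reached at distance 5
Shortest path length = 5

5


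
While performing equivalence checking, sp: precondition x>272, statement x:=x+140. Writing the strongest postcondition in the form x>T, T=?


Formula: sp(P, x:=E) = exists old_x. (x = E[old_x/x]) AND P[old_x/x] (old_x is the value of x before the assignment; eliminate old_x by solving x = E[old_x/x] for old_x)
Step 1: Precondition P: x>272, i.e. old_x > 272
Step 2: Assignment gives x = old_x + 140, so old_x = x - 140
Step 3: Substitute into P: x - 140 > 272
Step 4: Simplify: x > 272+140 = 412

412


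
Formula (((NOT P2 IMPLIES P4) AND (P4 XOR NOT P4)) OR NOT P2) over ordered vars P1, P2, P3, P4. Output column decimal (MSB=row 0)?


Formula: (((NOT P2 IMPLIES P4) AND (P4 XOR NOT P4)) OR NOT P2) over P1, P2, P3, P4 (16 rows)
Evaluate each row (bits = P1,P2,P3,P4, MSB first):
  row 0 [0000]: (((NOT 0 IMPLIES 0) AND (0 XOR NOT 0)) OR NOT 0) -> 1
  row 1 [0001]: (((NOT 0 IMPLIES 1) AND (1 XOR NOT 1)) OR NOT 0) -> 1
  row 2 [0010]: (((NOT 0 IMPLIES 0) AND (0 XOR NOT 0)) OR NOT 0) -> 1
  row 3 [0011]: (((NOT 0 IMPLIES 1) AND (1 XOR NOT 1)) OR NOT 0) -> 1
  row 4 [0100]: (((NOT 1 IMPLIES 0) AND (0 XOR NOT 0)) OR NOT 1) -> 1
  row 5 [0101]: (((NOT 1 IMPLIES 1) AND (1 XOR NOT 1)) OR NOT 1) -> 1
  row 6 [0110]: (((NOT 1 IMPLIES 0) AND (0 XOR NOT 0)) OR NOT 1) -> 1
  row 7 [0111]: (((NOT 1 IMPLIES 1) AND (1 XOR NOT 1)) OR NOT 1) -> 1
  row 8 [1000]: (((NOT 0 IMPLIES 0) AND (0 XOR NOT 0)) OR NOT 0) -> 1
  row 9 [1001]: (((NOT 0 IMPLIES 1) AND (1 XOR NOT 1)) OR NOT 0) -> 1
  row 10 [1010]: (((NOT 0 IMPLIES 0) AND (0 XOR NOT 0)) OR NOT 0) -> 1
  row 11 [1011]: (((NOT 0 IMPLIES 1) AND (1 XOR NOT 1)) OR NOT 0) -> 1
  row 12 [1100]: (((NOT 1 IMPLIES 0) AND (0 XOR NOT 0)) OR NOT 1) -> 1
  row 13 [1101]: (((NOT 1 IMPLIES 1) AND (1 XOR NOT 1)) OR NOT 1) -> 1
  row 14 [1110]: (((NOT 1 IMPLIES 0) AND (0 XOR NOT 0)) OR NOT 1) -> 1
  row 15 [1111]: (((NOT 1 IMPLIES 1) AND (1 XOR NOT 1)) OR NOT 1) -> 1
Full result column, 4 rows per line (P1,P2 fixed per line; P3,P4 runs 00..11 left to right):
  rows 0-3 [P1,P2=00]: 1111  = hex F
  rows 4-7 [P1,P2=01]: 1111  = hex F
  rows 8-11 [P1,P2=10]: 1111  = hex F
  rows 12-15 [P1,P2=11]: 1111  = hex F
Output column (row 0 .. row 15) = 1111111111111111
Output column grouped in 4s = 1111 1111 1111 1111 = 0xFFFF
Convert to decimal digit by digit (value = value*16 + digit):
  F -> 15
  15*16 + 15 (F) = 255
  255*16 + 15 (F) = 4095
  4095*16 + 15 (F) = 65535
Decimal = 65535

65535


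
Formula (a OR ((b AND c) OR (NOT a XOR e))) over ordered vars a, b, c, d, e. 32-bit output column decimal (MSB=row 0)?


Formula: (a OR ((b AND c) OR (NOT a XOR e))) over a, b, c, d, e (32 rows)
Evaluate each row (bits = a,b,c,d,e, MSB first):
  row 0 [00000]: (0 OR ((0 AND 0) OR (NOT 0 XOR 0))) -> 1
  row 1 [00001]: (0 OR ((0 AND 0) OR (NOT 0 XOR 1))) -> 0
  row 2 [00010]: (0 OR ((0 AND 0) OR (NOT 0 XOR 0))) -> 1
  row 3 [00011]: (0 OR ((0 AND 0) OR (NOT 0 XOR 1))) -> 0
  row 4 [00100]: (0 OR ((0 AND 1) OR (NOT 0 XOR 0))) -> 1
  row 5 [00101]: (0 OR ((0 AND 1) OR (NOT 0 XOR 1))) -> 0
  row 6 [00110]: (0 OR ((0 AND 1) OR (NOT 0 XOR 0))) -> 1
  row 7 [00111]: (0 OR ((0 AND 1) OR (NOT 0 XOR 1))) -> 0
  row 8 [01000]: (0 OR ((1 AND 0) OR (NOT 0 XOR 0))) -> 1
  row 9 [01001]: (0 OR ((1 AND 0) OR (NOT 0 XOR 1))) -> 0
  row 10 [01010]: (0 OR ((1 AND 0) OR (NOT 0 XOR 0))) -> 1
  row 11 [01011]: (0 OR ((1 AND 0) OR (NOT 0 XOR 1))) -> 0
  row 12 [01100]: (0 OR ((1 AND 1) OR (NOT 0 XOR 0))) -> 1
  row 13 [01101]: (0 OR ((1 AND 1) OR (NOT 0 XOR 1))) -> 1
  row 14 [01110]: (0 OR ((1 AND 1) OR (NOT 0 XOR 0))) -> 1
  row 15 [01111]: (0 OR ((1 AND 1) OR (NOT 0 XOR 1))) -> 1
  row 16 [10000]: (1 OR ((0 AND 0) OR (NOT 1 XOR 0))) -> 1
  row 17 [10001]: (1 OR ((0 AND 0) OR (NOT 1 XOR 1))) -> 1
  row 18 [10010]: (1 OR ((0 AND 0) OR (NOT 1 XOR 0))) -> 1
  row 19 [10011]: (1 OR ((0 AND 0) OR (NOT 1 XOR 1))) -> 1
  row 20 [10100]: (1 OR ((0 AND 1) OR (NOT 1 XOR 0))) -> 1
  row 21 [10101]: (1 OR ((0 AND 1) OR (NOT 1 XOR 1))) -> 1
  row 22 [10110]: (1 OR ((0 AND 1) OR (NOT 1 XOR 0))) -> 1
  row 23 [10111]: (1 OR ((0 AND 1) OR (NOT 1 XOR 1))) -> 1
  row 24 [11000]: (1 OR ((1 AND 0) OR (NOT 1 XOR 0))) -> 1
  row 25 [11001]: (1 OR ((1 AND 0) OR (NOT 1 XOR 1))) -> 1
  row 26 [11010]: (1 OR ((1 AND 0) OR (NOT 1 XOR 0))) -> 1
  row 27 [11011]: (1 OR ((1 AND 0) OR (NOT 1 XOR 1))) -> 1
  row 28 [11100]: (1 OR ((1 AND 1) OR (NOT 1 XOR 0))) -> 1
  row 29 [11101]: (1 OR ((1 AND 1) OR (NOT 1 XOR 1))) -> 1
  row 30 [11110]: (1 OR ((1 AND 1) OR (NOT 1 XOR 0))) -> 1
  row 31 [11111]: (1 OR ((1 AND 1) OR (NOT 1 XOR 1))) -> 1
Full result column, 4 rows per line (a,b,c fixed per line; d,e runs 00..11 left to right):
  rows 0-3 [a,b,c=000]: 1010  = hex A
  rows 4-7 [a,b,c=001]: 1010  = hex A
  rows 8-11 [a,b,c=010]: 1010  = hex A
  rows 12-15 [a,b,c=011]: 1111  = hex F
  rows 16-19 [a,b,c=100]: 1111  = hex F
  rows 20-23 [a,b,c=101]: 1111  = hex F
  rows 24-27 [a,b,c=110]: 1111  = hex F
  rows 28-31 [a,b,c=111]: 1111  = hex F
Output column (row 0 .. row 31) = 10101010101011111111111111111111
Output column grouped in 4s = 1010 1010 1010 1111 1111 1111 1111 1111 = 0xAAAFFFFF
Convert to decimal digit by digit (value = value*16 + digit):
  A -> 10
  10*16 + 10 (A) = 170
  170*16 + 10 (A) = 2730
  2730*16 + 15 (F) = 43695
  43695*16 + 15 (F) = 699135
  699135*16 + 15 (F) = 11186175
  11186175*16 + 15 (F) = 178978815
  178978815*16 + 15 (F) = 2863661055
Decimal = 2863661055

2863661055


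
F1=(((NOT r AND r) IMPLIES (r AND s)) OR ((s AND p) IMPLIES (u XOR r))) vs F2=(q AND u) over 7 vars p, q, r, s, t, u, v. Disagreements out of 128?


F1 = (((NOT r AND r) IMPLIES (r AND s)) OR ((s AND p) IMPLIES (u XOR r)))
F2 = (q AND u)
Evaluate both on each of 128 rows (bits = p,q,r,s,t,u,v):
  row 0 [0000000]: F1=1 F2=0 (differ) -> 1
  row 1 [0000001]: F1=1 F2=0 (differ) -> 1
  row 2 [0000010]: F1=1 F2=0 (differ) -> 1
  row 3 [0000011]: F1=1 F2=0 (differ) -> 1
  row 4 [0000100]: F1=1 F2=0 (differ) -> 1
  (every remaining row is evaluated the same way; all 128 results are listed next)
Full result column, 8 rows per line (p,q,r,s fixed per line; t,u,v runs 000..111 left to right):
  rows 0-7 [p,q,r,s=0000]: 11111111  (ones: 8)
  rows 8-15 [p,q,r,s=0001]: 11111111  (ones: 8)
  rows 16-23 [p,q,r,s=0010]: 11111111  (ones: 8)
  rows 24-31 [p,q,r,s=0011]: 11111111  (ones: 8)
  rows 32-39 [p,q,r,s=0100]: 11001100  (ones: 4)
  rows 40-47 [p,q,r,s=0101]: 11001100  (ones: 4)
  rows 48-55 [p,q,r,s=0110]: 11001100  (ones: 4)
  rows 56-63 [p,q,r,s=0111]: 11001100  (ones: 4)
  rows 64-71 [p,q,r,s=1000]: 11111111  (ones: 8)
  rows 72-79 [p,q,r,s=1001]: 11111111  (ones: 8)
  rows 80-87 [p,q,r,s=1010]: 11111111  (ones: 8)
  rows 88-95 [p,q,r,s=1011]: 11111111  (ones: 8)
  rows 96-103 [p,q,r,s=1100]: 11001100  (ones: 4)
  rows 104-111 [p,q,r,s=1101]: 11001100  (ones: 4)
  rows 112-119 [p,q,r,s=1110]: 11001100  (ones: 4)
  rows 120-127 [p,q,r,s=1111]: 11001100  (ones: 4)
Disagreements = 8+8+8+8+4+4+4+4+8+8+8+8+4+4+4+4 = 96

96


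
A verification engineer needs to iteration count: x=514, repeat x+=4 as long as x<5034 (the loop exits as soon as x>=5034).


Step 1: x goes from 514 toward 5034 by 4; the body runs while x<5034, so iterations = ceil((bound-start)/step)
Step 2: Distance=4520
Step 3: ceil(4520/4)=1130

1130


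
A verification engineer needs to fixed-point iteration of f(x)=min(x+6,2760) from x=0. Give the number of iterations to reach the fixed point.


Step 1: x=0, cap=2760, increment=6
Step 2: x grows by 6 each step until capped at 2760; fixed point is x=2760
Step 3: iterations = ceil(2760/6) = 460

460


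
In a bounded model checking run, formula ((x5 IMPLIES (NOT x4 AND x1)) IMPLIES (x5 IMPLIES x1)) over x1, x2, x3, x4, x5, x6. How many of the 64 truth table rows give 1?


Formula: ((x5 IMPLIES (NOT x4 AND x1)) IMPLIES (x5 IMPLIES x1)) over 6 vars (64 rows)
Evaluate each row (x1, x2, x3, x4, x5, x6 as bits, MSB first):
  row 0 [000000]: ((0 IMPLIES (NOT 0 AND 0)) IMPLIES (0 IMPLIES 0)) -> 1
  row 1 [000001]: ((0 IMPLIES (NOT 0 AND 0)) IMPLIES (0 IMPLIES 0)) -> 1
  row 2 [000010]: ((1 IMPLIES (NOT 0 AND 0)) IMPLIES (1 IMPLIES 0)) -> 1
  row 3 [000011]: ((1 IMPLIES (NOT 0 AND 0)) IMPLIES (1 IMPLIES 0)) -> 1
  row 4 [000100]: ((0 IMPLIES (NOT 1 AND 0)) IMPLIES (0 IMPLIES 0)) -> 1
  (every remaining row is evaluated the same way; all 64 results are listed next)
Full result column, 8 rows per line (x1,x2,x3 fixed per line; x4,x5,x6 runs 000..111 left to right):
  rows 0-7 [x1,x2,x3=000]: 11111111  (ones: 8)
  rows 8-15 [x1,x2,x3=001]: 11111111  (ones: 8)
  rows 16-23 [x1,x2,x3=010]: 11111111  (ones: 8)
  rows 24-31 [x1,x2,x3=011]: 11111111  (ones: 8)
  rows 32-39 [x1,x2,x3=100]: 11111111  (ones: 8)
  rows 40-47 [x1,x2,x3=101]: 11111111  (ones: 8)
  rows 48-55 [x1,x2,x3=110]: 11111111  (ones: 8)
  rows 56-63 [x1,x2,x3=111]: 11111111  (ones: 8)
Count of 1-rows = 8+8+8+8+8+8+8+8 = 64

64


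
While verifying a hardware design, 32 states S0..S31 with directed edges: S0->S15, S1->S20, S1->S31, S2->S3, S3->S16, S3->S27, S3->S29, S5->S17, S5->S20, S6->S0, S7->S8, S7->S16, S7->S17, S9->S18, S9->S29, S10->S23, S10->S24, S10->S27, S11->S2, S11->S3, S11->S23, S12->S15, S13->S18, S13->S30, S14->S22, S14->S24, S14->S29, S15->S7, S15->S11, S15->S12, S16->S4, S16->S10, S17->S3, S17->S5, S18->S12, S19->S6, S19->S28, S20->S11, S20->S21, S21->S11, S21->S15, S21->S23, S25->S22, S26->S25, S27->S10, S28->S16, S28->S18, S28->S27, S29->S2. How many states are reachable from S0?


BFS from S0:
  layer 0: {S0}
  layer 1: {S15}
  layer 2: {S7, S11, S12}
  layer 3: {S2, S3, S8, S16, S17, S23}
  layer 4: {S4, S5, S10, S27, S29}
  layer 5: {S20, S24}
  layer 6: {S21}
Reachable set: {S0, S2, S3, S4, S5, S7, S8, S10, S11, S12, S15, S16, S17, S20, S21, S23, S24, S27, S29}
Count = 19

19


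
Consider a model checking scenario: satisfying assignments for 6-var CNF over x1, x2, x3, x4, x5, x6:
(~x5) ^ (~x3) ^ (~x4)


CNF with 3 clauses over 6 vars (64 assignments).
An assignment satisfies CNF iff every clause has >=1 true literal.
Check each row (bits = x1,x2,x3,x4,x5,x6; clause T/F shown):
  row 0 [000000]: clauses=TTT -> 1
  row 1 [000001]: clauses=TTT -> 1
  row 2 [000010]: clauses=FTT -> 0
  row 3 [000011]: clauses=FTT -> 0
  row 4 [000100]: clauses=TTF -> 0
  (every remaining row is evaluated the same way; all 64 results are listed next)
Full result column, 8 rows per line (x1,x2,x3 fixed per line; x4,x5,x6 runs 000..111 left to right):
  rows 0-7 [x1,x2,x3=000]: 11000000  (ones: 2)
  rows 8-15 [x1,x2,x3=001]: 00000000  (ones: 0)
  rows 16-23 [x1,x2,x3=010]: 11000000  (ones: 2)
  rows 24-31 [x1,x2,x3=011]: 00000000  (ones: 0)
  rows 32-39 [x1,x2,x3=100]: 11000000  (ones: 2)
  rows 40-47 [x1,x2,x3=101]: 00000000  (ones: 0)
  rows 48-55 [x1,x2,x3=110]: 11000000  (ones: 2)
  rows 56-63 [x1,x2,x3=111]: 00000000  (ones: 0)
Satisfying assignments = 2+0+2+0+2+0+2+0 = 8

8


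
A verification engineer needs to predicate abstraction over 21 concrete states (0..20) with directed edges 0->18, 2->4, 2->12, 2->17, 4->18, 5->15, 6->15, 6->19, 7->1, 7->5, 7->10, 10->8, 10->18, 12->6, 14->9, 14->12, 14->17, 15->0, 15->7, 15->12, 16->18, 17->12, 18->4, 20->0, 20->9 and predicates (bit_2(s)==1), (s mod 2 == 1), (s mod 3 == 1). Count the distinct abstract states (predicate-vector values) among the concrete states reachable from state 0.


BFS from 0:
Concrete reachable: {0, 4, 18}
Abstract via predicates (bit_2(s)==1), (s mod 2 == 1), (s mod 3 == 1):
  (0,0,0) <- {0, 18}
  (1,0,1) <- {4}
Distinct abstract states = 2

2


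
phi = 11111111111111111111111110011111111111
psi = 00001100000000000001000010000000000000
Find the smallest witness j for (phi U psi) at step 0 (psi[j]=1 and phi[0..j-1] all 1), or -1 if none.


(phi U psi) at 0: need smallest j with psi[j]=1 and phi[i]=1 for all i in [0,j).
Scan from step 0:
  step 0: phi=1, psi=0 -> continue
  step 1: phi=1, psi=0 -> continue
  step 2: phi=1, psi=0 -> continue
  step 3: phi=1, psi=0 -> continue
  step 4: psi=1 and phi held for [0,4) -> witness found
Witness step = 4

4


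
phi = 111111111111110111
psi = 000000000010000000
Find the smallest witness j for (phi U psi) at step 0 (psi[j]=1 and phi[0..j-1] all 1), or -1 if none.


(phi U psi) at 0: need smallest j with psi[j]=1 and phi[i]=1 for all i in [0,j).
Scan from step 0:
  step 0: phi=1, psi=0 -> continue
  step 1: phi=1, psi=0 -> continue
  step 2: phi=1, psi=0 -> continue
  step 3: phi=1, psi=0 -> continue
  step 10: psi=1 and phi held for [0,10) -> witness found
Witness step = 10

10


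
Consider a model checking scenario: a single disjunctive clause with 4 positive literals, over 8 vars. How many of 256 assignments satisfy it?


Step 1: Total=2^8=256
Step 2: Unsat when all 4 false: 2^4=16
Step 3: Sat=256-16=240

240


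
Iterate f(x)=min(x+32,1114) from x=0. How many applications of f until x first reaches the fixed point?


Step 1: x=0, cap=1114, increment=32
Step 2: x grows by 32 each step until capped at 1114; fixed point is x=1114
Step 3: iterations = ceil(1114/32) = 35

35


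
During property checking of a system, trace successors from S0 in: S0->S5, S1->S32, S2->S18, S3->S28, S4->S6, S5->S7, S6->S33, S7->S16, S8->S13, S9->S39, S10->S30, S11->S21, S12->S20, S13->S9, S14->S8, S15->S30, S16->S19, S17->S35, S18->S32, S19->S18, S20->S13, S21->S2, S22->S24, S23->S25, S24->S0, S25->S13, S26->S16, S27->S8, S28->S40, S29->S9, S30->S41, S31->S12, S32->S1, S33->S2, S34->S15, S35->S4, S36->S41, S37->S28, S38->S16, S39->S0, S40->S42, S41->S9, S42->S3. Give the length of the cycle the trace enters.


Trace from S0 until a state repeats:
  S0 -> S5 -> S7 -> S16 -> S19 -> S18 -> S32 -> S1 -> S32
S32 first seen at step 6, revisited at step 8.
Cycle length = 8 - 6 = 2

2


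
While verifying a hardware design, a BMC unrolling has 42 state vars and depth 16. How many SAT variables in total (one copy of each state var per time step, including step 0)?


BMC unrolls to depth k, creating one copy of each state var for steps 0..k.
Step count = 16 + 1 = 17 (steps 0 through 16)
Vars per step = 42
Total = 42 * 17 = 714

714


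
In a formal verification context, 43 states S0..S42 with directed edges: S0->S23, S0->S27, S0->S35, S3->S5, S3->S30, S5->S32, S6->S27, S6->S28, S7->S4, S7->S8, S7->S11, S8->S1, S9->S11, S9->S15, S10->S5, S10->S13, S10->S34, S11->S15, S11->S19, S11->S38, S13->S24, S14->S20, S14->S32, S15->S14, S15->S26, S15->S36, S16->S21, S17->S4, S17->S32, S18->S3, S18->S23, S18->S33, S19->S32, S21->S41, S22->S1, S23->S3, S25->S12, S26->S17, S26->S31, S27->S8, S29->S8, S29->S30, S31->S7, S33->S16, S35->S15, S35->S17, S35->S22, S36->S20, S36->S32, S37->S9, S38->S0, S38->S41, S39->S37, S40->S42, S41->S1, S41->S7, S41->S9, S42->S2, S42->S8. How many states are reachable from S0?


BFS from S0:
  layer 0: {S0}
  layer 1: {S23, S27, S35}
  layer 2: {S3, S8, S15, S17, S22}
  layer 3: {S1, S4, S5, S14, S26, S30, S32, S36}
  layer 4: {S20, S31}
  layer 5: {S7}
  layer 6: {S11}
  layer 7: {S19, S38}
  layer 8: {S41}
  layer 9: {S9}
Reachable set: {S0, S1, S3, S4, S5, S7, S8, S9, S11, S14, S15, S17, S19, S20, S22, S23, S26, S27, S30, S31, S32, S35, S36, S38, S41}
Count = 25

25


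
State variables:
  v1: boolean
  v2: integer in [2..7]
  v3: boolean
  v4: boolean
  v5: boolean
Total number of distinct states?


State space = product of domain sizes of all variables.
Domain sizes:
  v1 (boolean): 2
  v2 (integer in [2..7]): 6
  v3 (boolean): 2
  v4 (boolean): 2
  v5 (boolean): 2
Product = 2 * 6 * 2 * 2 * 2 = 96

96


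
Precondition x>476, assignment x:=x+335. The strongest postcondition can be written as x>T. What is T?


Formula: sp(P, x:=E) = exists old_x. (x = E[old_x/x]) AND P[old_x/x] (old_x is the value of x before the assignment; eliminate old_x by solving x = E[old_x/x] for old_x)
Step 1: Precondition P: x>476, i.e. old_x > 476
Step 2: Assignment gives x = old_x + 335, so old_x = x - 335
Step 3: Substitute into P: x - 335 > 476
Step 4: Simplify: x > 476+335 = 811

811


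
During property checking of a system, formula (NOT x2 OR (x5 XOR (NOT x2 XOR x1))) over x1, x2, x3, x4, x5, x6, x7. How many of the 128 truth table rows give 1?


Formula: (NOT x2 OR (x5 XOR (NOT x2 XOR x1))) over 7 vars (128 rows)
Evaluate each row (x1, x2, x3, x4, x5, x6, x7 as bits, MSB first):
  row 0 [0000000]: (NOT 0 OR (0 XOR (NOT 0 XOR 0))) -> 1
  row 1 [0000001]: (NOT 0 OR (0 XOR (NOT 0 XOR 0))) -> 1
  row 2 [0000010]: (NOT 0 OR (0 XOR (NOT 0 XOR 0))) -> 1
  row 3 [0000011]: (NOT 0 OR (0 XOR (NOT 0 XOR 0))) -> 1
  row 4 [0000100]: (NOT 0 OR (1 XOR (NOT 0 XOR 0))) -> 1
  (every remaining row is evaluated the same way; all 128 results are listed next)
Full result column, 8 rows per line (x1,x2,x3,x4 fixed per line; x5,x6,x7 runs 000..111 left to right):
  rows 0-7 [x1,x2,x3,x4=0000]: 11111111  (ones: 8)
  rows 8-15 [x1,x2,x3,x4=0001]: 11111111  (ones: 8)
  rows 16-23 [x1,x2,x3,x4=0010]: 11111111  (ones: 8)
  rows 24-31 [x1,x2,x3,x4=0011]: 11111111  (ones: 8)
  rows 32-39 [x1,x2,x3,x4=0100]: 00001111  (ones: 4)
  rows 40-47 [x1,x2,x3,x4=0101]: 00001111  (ones: 4)
  rows 48-55 [x1,x2,x3,x4=0110]: 00001111  (ones: 4)
  rows 56-63 [x1,x2,x3,x4=0111]: 00001111  (ones: 4)
  rows 64-71 [x1,x2,x3,x4=1000]: 11111111  (ones: 8)
  rows 72-79 [x1,x2,x3,x4=1001]: 11111111  (ones: 8)
  rows 80-87 [x1,x2,x3,x4=1010]: 11111111  (ones: 8)
  rows 88-95 [x1,x2,x3,x4=1011]: 11111111  (ones: 8)
  rows 96-103 [x1,x2,x3,x4=1100]: 11110000  (ones: 4)
  rows 104-111 [x1,x2,x3,x4=1101]: 11110000  (ones: 4)
  rows 112-119 [x1,x2,x3,x4=1110]: 11110000  (ones: 4)
  rows 120-127 [x1,x2,x3,x4=1111]: 11110000  (ones: 4)
Count of 1-rows = 8+8+8+8+4+4+4+4+8+8+8+8+4+4+4+4 = 96

96


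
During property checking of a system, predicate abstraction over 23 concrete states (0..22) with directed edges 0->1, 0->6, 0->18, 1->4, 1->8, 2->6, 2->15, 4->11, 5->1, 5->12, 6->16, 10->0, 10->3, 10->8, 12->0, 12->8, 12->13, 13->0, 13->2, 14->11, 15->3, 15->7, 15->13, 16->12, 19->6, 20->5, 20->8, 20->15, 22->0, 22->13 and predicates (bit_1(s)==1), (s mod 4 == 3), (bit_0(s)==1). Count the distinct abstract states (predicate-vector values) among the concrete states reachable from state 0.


BFS from 0:
Concrete reachable: {0, 1, 2, 3, 4, 6, 7, 8, 11, 12, 13, 15, 16, 18}
Abstract via predicates (bit_1(s)==1), (s mod 4 == 3), (bit_0(s)==1):
  (0,0,0) <- {0, 4, 8, 12, 16}
  (0,0,1) <- {1, 13}
  (1,0,0) <- {2, 6, 18}
  (1,1,1) <- {3, 7, 11, 15}
Distinct abstract states = 4

4


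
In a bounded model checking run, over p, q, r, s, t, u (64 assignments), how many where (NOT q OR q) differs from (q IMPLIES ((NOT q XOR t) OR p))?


F1 = (NOT q OR q)
F2 = (q IMPLIES ((NOT q XOR t) OR p))
Evaluate both on each of 64 rows (bits = p,q,r,s,t,u):
  row 0 [000000]: F1=1 F2=1 -> 0
  row 1 [000001]: F1=1 F2=1 -> 0
  row 2 [000010]: F1=1 F2=1 -> 0
  row 3 [000011]: F1=1 F2=1 -> 0
  row 4 [000100]: F1=1 F2=1 -> 0
  (every remaining row is evaluated the same way; all 64 results are listed next)
Full result column, 8 rows per line (p,q,r fixed per line; s,t,u runs 000..111 left to right):
  rows 0-7 [p,q,r=000]: 00000000  (ones: 0)
  rows 8-15 [p,q,r=001]: 00000000  (ones: 0)
  rows 16-23 [p,q,r=010]: 11001100  (ones: 4)
  rows 24-31 [p,q,r=011]: 11001100  (ones: 4)
  rows 32-39 [p,q,r=100]: 00000000  (ones: 0)
  rows 40-47 [p,q,r=101]: 00000000  (ones: 0)
  rows 48-55 [p,q,r=110]: 00000000  (ones: 0)
  rows 56-63 [p,q,r=111]: 00000000  (ones: 0)
Disagreements = 0+0+4+4+0+0+0+0 = 8

8


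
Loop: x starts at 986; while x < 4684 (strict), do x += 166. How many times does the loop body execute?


Step 1: x goes from 986 toward 4684 by 166; the body runs while x<4684, so iterations = ceil((bound-start)/step)
Step 2: Distance=3698
Step 3: ceil(3698/166)=23

23


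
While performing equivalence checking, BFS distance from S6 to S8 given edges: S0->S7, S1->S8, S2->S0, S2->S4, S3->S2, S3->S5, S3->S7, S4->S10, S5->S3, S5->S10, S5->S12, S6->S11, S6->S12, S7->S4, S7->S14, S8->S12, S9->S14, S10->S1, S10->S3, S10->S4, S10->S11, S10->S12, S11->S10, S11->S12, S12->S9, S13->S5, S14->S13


BFS layer-by-layer from S6:
  dist 0: {S6}
  dist 1: {S11, S12}
  dist 2: {S9, S10}
  dist 3: {S1, S3, S4, S14}
  dist 4: {S2, S5, S7, S8, S13}
  -> S8 reached at distance 4
Shortest path length = 4

4


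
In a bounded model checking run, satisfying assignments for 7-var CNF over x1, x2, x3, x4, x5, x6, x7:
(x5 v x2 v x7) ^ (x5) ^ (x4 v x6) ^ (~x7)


CNF with 4 clauses over 7 vars (128 assignments).
An assignment satisfies CNF iff every clause has >=1 true literal.
Check each row (bits = x1,x2,x3,x4,x5,x6,x7; clause T/F shown):
  row 0 [0000000]: clauses=FFFT -> 0
  row 1 [0000001]: clauses=TFFF -> 0
  row 2 [0000010]: clauses=FFTT -> 0
  row 3 [0000011]: clauses=TFTF -> 0
  row 4 [0000100]: clauses=TTFT -> 0
  (every remaining row is evaluated the same way; all 128 results are listed next)
Full result column, 8 rows per line (x1,x2,x3,x4 fixed per line; x5,x6,x7 runs 000..111 left to right):
  rows 0-7 [x1,x2,x3,x4=0000]: 00000010  (ones: 1)
  rows 8-15 [x1,x2,x3,x4=0001]: 00001010  (ones: 2)
  rows 16-23 [x1,x2,x3,x4=0010]: 00000010  (ones: 1)
  rows 24-31 [x1,x2,x3,x4=0011]: 00001010  (ones: 2)
  rows 32-39 [x1,x2,x3,x4=0100]: 00000010  (ones: 1)
  rows 40-47 [x1,x2,x3,x4=0101]: 00001010  (ones: 2)
  rows 48-55 [x1,x2,x3,x4=0110]: 00000010  (ones: 1)
  rows 56-63 [x1,x2,x3,x4=0111]: 00001010  (ones: 2)
  rows 64-71 [x1,x2,x3,x4=1000]: 00000010  (ones: 1)
  rows 72-79 [x1,x2,x3,x4=1001]: 00001010  (ones: 2)
  rows 80-87 [x1,x2,x3,x4=1010]: 00000010  (ones: 1)
  rows 88-95 [x1,x2,x3,x4=1011]: 00001010  (ones: 2)
  rows 96-103 [x1,x2,x3,x4=1100]: 00000010  (ones: 1)
  rows 104-111 [x1,x2,x3,x4=1101]: 00001010  (ones: 2)
  rows 112-119 [x1,x2,x3,x4=1110]: 00000010  (ones: 1)
  rows 120-127 [x1,x2,x3,x4=1111]: 00001010  (ones: 2)
Satisfying assignments = 1+2+1+2+1+2+1+2+1+2+1+2+1+2+1+2 = 24

24


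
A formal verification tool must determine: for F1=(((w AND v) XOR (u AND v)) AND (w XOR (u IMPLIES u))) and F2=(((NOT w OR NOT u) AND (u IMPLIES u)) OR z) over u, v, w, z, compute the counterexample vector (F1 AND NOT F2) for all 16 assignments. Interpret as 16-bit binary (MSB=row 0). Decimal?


F1 = (((w AND v) XOR (u AND v)) AND (w XOR (u IMPLIES u)))
F2 = (((NOT w OR NOT u) AND (u IMPLIES u)) OR z)
Counterexample to F1=>F2 is where F1=1 and F2=0.
Evaluate each row (bits = u,v,w,z, MSB first):
  row 0 [0000]: F1=0 F2=1 -> F1&~F2 -> 0
  row 1 [0001]: F1=0 F2=1 -> F1&~F2 -> 0
  row 2 [0010]: F1=0 F2=1 -> F1&~F2 -> 0
  row 3 [0011]: F1=0 F2=1 -> F1&~F2 -> 0
  row 4 [0100]: F1=0 F2=1 -> F1&~F2 -> 0
  row 5 [0101]: F1=0 F2=1 -> F1&~F2 -> 0
  row 6 [0110]: F1=0 F2=1 -> F1&~F2 -> 0
  row 7 [0111]: F1=0 F2=1 -> F1&~F2 -> 0
  row 8 [1000]: F1=0 F2=1 -> F1&~F2 -> 0
  row 9 [1001]: F1=0 F2=1 -> F1&~F2 -> 0
  row 10 [1010]: F1=0 F2=0 -> F1&~F2 -> 0
  row 11 [1011]: F1=0 F2=1 -> F1&~F2 -> 0
  row 12 [1100]: F1=1 F2=1 -> F1&~F2 -> 0
  row 13 [1101]: F1=1 F2=1 -> F1&~F2 -> 0
  row 14 [1110]: F1=0 F2=0 -> F1&~F2 -> 0
  row 15 [1111]: F1=0 F2=1 -> F1&~F2 -> 0
Full result column, 4 rows per line (u,v fixed per line; w,z runs 00..11 left to right):
  rows 0-3 [u,v=00]: 0000  = hex 0
  rows 4-7 [u,v=01]: 0000  = hex 0
  rows 8-11 [u,v=10]: 0000  = hex 0
  rows 12-15 [u,v=11]: 0000  = hex 0
Counterexample vector (row 0 .. row 15) = 0000000000000000
Output column grouped in 4s = 0000 0000 0000 0000 = 0x0000
Convert to decimal digit by digit (value = value*16 + digit):
  0 -> 0
  0*16 + 0 = 0
  0*16 + 0 = 0
  0*16 + 0 = 0
Decimal = 0

0


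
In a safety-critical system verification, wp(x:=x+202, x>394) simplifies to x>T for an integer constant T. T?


Formula: wp(x:=E, P) = P[E/x] (substitute E for x in postcondition)
Step 1: Postcondition: x>394
Step 2: Substitute x+202 for x: x+202>394
Step 3: Solve for x: x > 394-202 = 192

192


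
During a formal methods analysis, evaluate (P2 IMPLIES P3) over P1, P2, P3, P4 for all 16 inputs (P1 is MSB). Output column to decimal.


Formula: (P2 IMPLIES P3) over P1, P2, P3, P4 (16 rows)
Evaluate each row (bits = P1,P2,P3,P4, MSB first):
  row 0 [0000]: (0 IMPLIES 0) -> 1
  row 1 [0001]: (0 IMPLIES 0) -> 1
  row 2 [0010]: (0 IMPLIES 1) -> 1
  row 3 [0011]: (0 IMPLIES 1) -> 1
  row 4 [0100]: (1 IMPLIES 0) -> 0
  row 5 [0101]: (1 IMPLIES 0) -> 0
  row 6 [0110]: (1 IMPLIES 1) -> 1
  row 7 [0111]: (1 IMPLIES 1) -> 1
  row 8 [1000]: (0 IMPLIES 0) -> 1
  row 9 [1001]: (0 IMPLIES 0) -> 1
  row 10 [1010]: (0 IMPLIES 1) -> 1
  row 11 [1011]: (0 IMPLIES 1) -> 1
  row 12 [1100]: (1 IMPLIES 0) -> 0
  row 13 [1101]: (1 IMPLIES 0) -> 0
  row 14 [1110]: (1 IMPLIES 1) -> 1
  row 15 [1111]: (1 IMPLIES 1) -> 1
Full result column, 4 rows per line (P1,P2 fixed per line; P3,P4 runs 00..11 left to right):
  rows 0-3 [P1,P2=00]: 1111  = hex F
  rows 4-7 [P1,P2=01]: 0011  = hex 3
  rows 8-11 [P1,P2=10]: 1111  = hex F
  rows 12-15 [P1,P2=11]: 0011  = hex 3
Output column (row 0 .. row 15) = 1111001111110011
Output column grouped in 4s = 1111 0011 1111 0011 = 0xF3F3
Convert to decimal digit by digit (value = value*16 + digit):
  F -> 15
  15*16 + 3 = 243
  243*16 + 15 (F) = 3903
  3903*16 + 3 = 62451
Decimal = 62451

62451


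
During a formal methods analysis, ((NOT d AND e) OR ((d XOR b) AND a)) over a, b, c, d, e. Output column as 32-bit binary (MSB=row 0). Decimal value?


Formula: ((NOT d AND e) OR ((d XOR b) AND a)) over a, b, c, d, e (32 rows)
Evaluate each row (bits = a,b,c,d,e, MSB first):
  row 0 [00000]: ((NOT 0 AND 0) OR ((0 XOR 0) AND 0)) -> 0
  row 1 [00001]: ((NOT 0 AND 1) OR ((0 XOR 0) AND 0)) -> 1
  row 2 [00010]: ((NOT 1 AND 0) OR ((1 XOR 0) AND 0)) -> 0
  row 3 [00011]: ((NOT 1 AND 1) OR ((1 XOR 0) AND 0)) -> 0
  row 4 [00100]: ((NOT 0 AND 0) OR ((0 XOR 0) AND 0)) -> 0
  row 5 [00101]: ((NOT 0 AND 1) OR ((0 XOR 0) AND 0)) -> 1
  row 6 [00110]: ((NOT 1 AND 0) OR ((1 XOR 0) AND 0)) -> 0
  row 7 [00111]: ((NOT 1 AND 1) OR ((1 XOR 0) AND 0)) -> 0
  row 8 [01000]: ((NOT 0 AND 0) OR ((0 XOR 1) AND 0)) -> 0
  row 9 [01001]: ((NOT 0 AND 1) OR ((0 XOR 1) AND 0)) -> 1
  row 10 [01010]: ((NOT 1 AND 0) OR ((1 XOR 1) AND 0)) -> 0
  row 11 [01011]: ((NOT 1 AND 1) OR ((1 XOR 1) AND 0)) -> 0
  row 12 [01100]: ((NOT 0 AND 0) OR ((0 XOR 1) AND 0)) -> 0
  row 13 [01101]: ((NOT 0 AND 1) OR ((0 XOR 1) AND 0)) -> 1
  row 14 [01110]: ((NOT 1 AND 0) OR ((1 XOR 1) AND 0)) -> 0
  row 15 [01111]: ((NOT 1 AND 1) OR ((1 XOR 1) AND 0)) -> 0
  row 16 [10000]: ((NOT 0 AND 0) OR ((0 XOR 0) AND 1)) -> 0
  row 17 [10001]: ((NOT 0 AND 1) OR ((0 XOR 0) AND 1)) -> 1
  row 18 [10010]: ((NOT 1 AND 0) OR ((1 XOR 0) AND 1)) -> 1
  row 19 [10011]: ((NOT 1 AND 1) OR ((1 XOR 0) AND 1)) -> 1
  row 20 [10100]: ((NOT 0 AND 0) OR ((0 XOR 0) AND 1)) -> 0
  row 21 [10101]: ((NOT 0 AND 1) OR ((0 XOR 0) AND 1)) -> 1
  row 22 [10110]: ((NOT 1 AND 0) OR ((1 XOR 0) AND 1)) -> 1
  row 23 [10111]: ((NOT 1 AND 1) OR ((1 XOR 0) AND 1)) -> 1
  row 24 [11000]: ((NOT 0 AND 0) OR ((0 XOR 1) AND 1)) -> 1
  row 25 [11001]: ((NOT 0 AND 1) OR ((0 XOR 1) AND 1)) -> 1
  row 26 [11010]: ((NOT 1 AND 0) OR ((1 XOR 1) AND 1)) -> 0
  row 27 [11011]: ((NOT 1 AND 1) OR ((1 XOR 1) AND 1)) -> 0
  row 28 [11100]: ((NOT 0 AND 0) OR ((0 XOR 1) AND 1)) -> 1
  row 29 [11101]: ((NOT 0 AND 1) OR ((0 XOR 1) AND 1)) -> 1
  row 30 [11110]: ((NOT 1 AND 0) OR ((1 XOR 1) AND 1)) -> 0
  row 31 [11111]: ((NOT 1 AND 1) OR ((1 XOR 1) AND 1)) -> 0
Full result column, 4 rows per line (a,b,c fixed per line; d,e runs 00..11 left to right):
  rows 0-3 [a,b,c=000]: 0100  = hex 4
  rows 4-7 [a,b,c=001]: 0100  = hex 4
  rows 8-11 [a,b,c=010]: 0100  = hex 4
  rows 12-15 [a,b,c=011]: 0100  = hex 4
  rows 16-19 [a,b,c=100]: 0111  = hex 7
  rows 20-23 [a,b,c=101]: 0111  = hex 7
  rows 24-27 [a,b,c=110]: 1100  = hex C
  rows 28-31 [a,b,c=111]: 1100  = hex C
Output column (row 0 .. row 31) = 01000100010001000111011111001100
Output column grouped in 4s = 0100 0100 0100 0100 0111 0111 1100 1100 = 0x444477CC
Convert to decimal digit by digit (value = value*16 + digit):
  4 -> 4
  4*16 + 4 = 68
  68*16 + 4 = 1092
  1092*16 + 4 = 17476
  17476*16 + 7 = 279623
  279623*16 + 7 = 4473975
  4473975*16 + 12 (C) = 71583612
  71583612*16 + 12 (C) = 1145337804
Decimal = 1145337804

1145337804


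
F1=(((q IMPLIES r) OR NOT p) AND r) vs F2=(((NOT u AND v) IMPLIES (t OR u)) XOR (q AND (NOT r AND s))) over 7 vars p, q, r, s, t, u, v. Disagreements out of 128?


F1 = (((q IMPLIES r) OR NOT p) AND r)
F2 = (((NOT u AND v) IMPLIES (t OR u)) XOR (q AND (NOT r AND s)))
Evaluate both on each of 128 rows (bits = p,q,r,s,t,u,v):
  row 0 [0000000]: F1=0 F2=1 (differ) -> 1
  row 1 [0000001]: F1=0 F2=0 -> 0
  row 2 [0000010]: F1=0 F2=1 (differ) -> 1
  row 3 [0000011]: F1=0 F2=1 (differ) -> 1
  row 4 [0000100]: F1=0 F2=1 (differ) -> 1
  (every remaining row is evaluated the same way; all 128 results are listed next)
Full result column, 8 rows per line (p,q,r,s fixed per line; t,u,v runs 000..111 left to right):
  rows 0-7 [p,q,r,s=0000]: 10111111  (ones: 7)
  rows 8-15 [p,q,r,s=0001]: 10111111  (ones: 7)
  rows 16-23 [p,q,r,s=0010]: 01000000  (ones: 1)
  rows 24-31 [p,q,r,s=0011]: 01000000  (ones: 1)
  rows 32-39 [p,q,r,s=0100]: 10111111  (ones: 7)
  rows 40-47 [p,q,r,s=0101]: 01000000  (ones: 1)
  rows 48-55 [p,q,r,s=0110]: 01000000  (ones: 1)
  rows 56-63 [p,q,r,s=0111]: 01000000  (ones: 1)
  rows 64-71 [p,q,r,s=1000]: 10111111  (ones: 7)
  rows 72-79 [p,q,r,s=1001]: 10111111  (ones: 7)
  rows 80-87 [p,q,r,s=1010]: 01000000  (ones: 1)
  rows 88-95 [p,q,r,s=1011]: 01000000  (ones: 1)
  rows 96-103 [p,q,r,s=1100]: 10111111  (ones: 7)
  rows 104-111 [p,q,r,s=1101]: 01000000  (ones: 1)
  rows 112-119 [p,q,r,s=1110]: 01000000  (ones: 1)
  rows 120-127 [p,q,r,s=1111]: 01000000  (ones: 1)
Disagreements = 7+7+1+1+7+1+1+1+7+7+1+1+7+1+1+1 = 52

52


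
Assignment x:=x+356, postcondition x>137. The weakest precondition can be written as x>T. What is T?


Formula: wp(x:=E, P) = P[E/x] (substitute E for x in postcondition)
Step 1: Postcondition: x>137
Step 2: Substitute x+356 for x: x+356>137
Step 3: Solve for x: x > 137-356 = -219

-219


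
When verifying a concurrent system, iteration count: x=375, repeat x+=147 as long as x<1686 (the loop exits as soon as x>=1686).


Step 1: x goes from 375 toward 1686 by 147; the body runs while x<1686, so iterations = ceil((bound-start)/step)
Step 2: Distance=1311
Step 3: ceil(1311/147)=9

9


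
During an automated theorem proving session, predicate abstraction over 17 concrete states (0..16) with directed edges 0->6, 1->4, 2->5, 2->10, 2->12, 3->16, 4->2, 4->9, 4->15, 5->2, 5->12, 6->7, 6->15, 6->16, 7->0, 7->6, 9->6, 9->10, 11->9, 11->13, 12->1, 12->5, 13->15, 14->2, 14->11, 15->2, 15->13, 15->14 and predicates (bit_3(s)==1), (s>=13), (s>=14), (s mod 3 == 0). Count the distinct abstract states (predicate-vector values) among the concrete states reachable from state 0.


BFS from 0:
Concrete reachable: {0, 1, 2, 4, 5, 6, 7, 9, 10, 11, 12, 13, 14, 15, 16}
Abstract via predicates (bit_3(s)==1), (s>=13), (s>=14), (s mod 3 == 0):
  (0,0,0,0) <- {1, 2, 4, 5, 7}
  (0,0,0,1) <- {0, 6}
  (0,1,1,0) <- {16}
  (1,0,0,0) <- {10, 11}
  (1,0,0,1) <- {9, 12}
  (1,1,0,0) <- {13}
  (1,1,1,0) <- {14}
  (1,1,1,1) <- {15}
Distinct abstract states = 8

8


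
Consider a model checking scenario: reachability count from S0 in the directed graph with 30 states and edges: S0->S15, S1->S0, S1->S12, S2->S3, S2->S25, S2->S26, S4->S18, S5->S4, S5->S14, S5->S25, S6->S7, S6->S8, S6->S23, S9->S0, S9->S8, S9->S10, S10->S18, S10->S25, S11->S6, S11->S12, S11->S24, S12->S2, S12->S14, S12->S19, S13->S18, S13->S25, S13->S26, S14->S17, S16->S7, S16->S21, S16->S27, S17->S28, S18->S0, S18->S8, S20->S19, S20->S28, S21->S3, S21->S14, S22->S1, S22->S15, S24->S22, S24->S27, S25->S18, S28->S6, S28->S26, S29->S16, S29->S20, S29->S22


BFS from S0:
  layer 0: {S0}
  layer 1: {S15}
Reachable set: {S0, S15}
Count = 2

2


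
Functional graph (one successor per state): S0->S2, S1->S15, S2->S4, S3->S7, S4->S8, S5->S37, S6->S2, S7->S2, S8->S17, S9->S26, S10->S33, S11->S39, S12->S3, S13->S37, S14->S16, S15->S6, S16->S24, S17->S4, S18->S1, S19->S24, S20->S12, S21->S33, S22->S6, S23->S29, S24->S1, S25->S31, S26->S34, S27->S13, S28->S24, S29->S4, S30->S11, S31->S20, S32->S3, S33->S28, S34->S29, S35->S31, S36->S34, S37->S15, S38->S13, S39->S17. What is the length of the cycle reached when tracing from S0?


Trace from S0 until a state repeats:
  S0 -> S2 -> S4 -> S8 -> S17 -> S4
S4 first seen at step 2, revisited at step 5.
Cycle length = 5 - 2 = 3

3


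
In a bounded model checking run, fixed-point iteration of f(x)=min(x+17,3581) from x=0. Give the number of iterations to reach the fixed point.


Step 1: x=0, cap=3581, increment=17
Step 2: x grows by 17 each step until capped at 3581; fixed point is x=3581
Step 3: iterations = ceil(3581/17) = 211

211


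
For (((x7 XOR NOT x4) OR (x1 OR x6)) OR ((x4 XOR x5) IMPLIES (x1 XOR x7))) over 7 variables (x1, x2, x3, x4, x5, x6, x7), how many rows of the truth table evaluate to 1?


Formula: (((x7 XOR NOT x4) OR (x1 OR x6)) OR ((x4 XOR x5) IMPLIES (x1 XOR x7))) over 7 vars (128 rows)
Evaluate each row (x1, x2, x3, x4, x5, x6, x7 as bits, MSB first):
  row 0 [0000000]: (((0 XOR NOT 0) OR (0 OR 0)) OR ((0 XOR 0) IMPLIES (0 XOR 0))) -> 1
  row 1 [0000001]: (((1 XOR NOT 0) OR (0 OR 0)) OR ((0 XOR 0) IMPLIES (0 XOR 1))) -> 1
  row 2 [0000010]: (((0 XOR NOT 0) OR (0 OR 1)) OR ((0 XOR 0) IMPLIES (0 XOR 0))) -> 1
  row 3 [0000011]: (((1 XOR NOT 0) OR (0 OR 1)) OR ((0 XOR 0) IMPLIES (0 XOR 1))) -> 1
  row 4 [0000100]: (((0 XOR NOT 0) OR (0 OR 0)) OR ((0 XOR 1) IMPLIES (0 XOR 0))) -> 1
  (every remaining row is evaluated the same way; all 128 results are listed next)
Full result column, 8 rows per line (x1,x2,x3,x4 fixed per line; x5,x6,x7 runs 000..111 left to right):
  rows 0-7 [x1,x2,x3,x4=0000]: 11111111  (ones: 8)
  rows 8-15 [x1,x2,x3,x4=0001]: 01111111  (ones: 7)
  rows 16-23 [x1,x2,x3,x4=0010]: 11111111  (ones: 8)
  rows 24-31 [x1,x2,x3,x4=0011]: 01111111  (ones: 7)
  rows 32-39 [x1,x2,x3,x4=0100]: 11111111  (ones: 8)
  rows 40-47 [x1,x2,x3,x4=0101]: 01111111  (ones: 7)
  rows 48-55 [x1,x2,x3,x4=0110]: 11111111  (ones: 8)
  rows 56-63 [x1,x2,x3,x4=0111]: 01111111  (ones: 7)
  rows 64-71 [x1,x2,x3,x4=1000]: 11111111  (ones: 8)
  rows 72-79 [x1,x2,x3,x4=1001]: 11111111  (ones: 8)
  rows 80-87 [x1,x2,x3,x4=1010]: 11111111  (ones: 8)
  rows 88-95 [x1,x2,x3,x4=1011]: 11111111  (ones: 8)
  rows 96-103 [x1,x2,x3,x4=1100]: 11111111  (ones: 8)
  rows 104-111 [x1,x2,x3,x4=1101]: 11111111  (ones: 8)
  rows 112-119 [x1,x2,x3,x4=1110]: 11111111  (ones: 8)
  rows 120-127 [x1,x2,x3,x4=1111]: 11111111  (ones: 8)
Count of 1-rows = 8+7+8+7+8+7+8+7+8+8+8+8+8+8+8+8 = 124

124


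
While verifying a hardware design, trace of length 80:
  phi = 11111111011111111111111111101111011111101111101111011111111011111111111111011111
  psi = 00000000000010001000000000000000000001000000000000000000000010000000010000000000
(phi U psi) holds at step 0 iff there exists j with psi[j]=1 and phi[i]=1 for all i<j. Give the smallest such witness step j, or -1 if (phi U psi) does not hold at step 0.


(phi U psi) at 0: need smallest j with psi[j]=1 and phi[i]=1 for all i in [0,j).
Scan from step 0:
  step 0: phi=1, psi=0 -> continue
  step 1: phi=1, psi=0 -> continue
  step 2: phi=1, psi=0 -> continue
  step 3: phi=1, psi=0 -> continue
  step 8: phi=0 -> phi-prefix broken from here
  step 12: psi=1 but phi already failed -> not a witness
  step 16: psi=1 but phi already failed -> not a witness
  step 37: psi=1 but phi already failed -> not a witness
  step 60: psi=1 but phi already failed -> not a witness
  step 69: psi=1 but phi already failed -> not a witness
  end of trace: no witness -> -1
Witness step = -1

-1


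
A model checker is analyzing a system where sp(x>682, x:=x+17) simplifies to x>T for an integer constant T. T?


Formula: sp(P, x:=E) = exists old_x. (x = E[old_x/x]) AND P[old_x/x] (old_x is the value of x before the assignment; eliminate old_x by solving x = E[old_x/x] for old_x)
Step 1: Precondition P: x>682, i.e. old_x > 682
Step 2: Assignment gives x = old_x + 17, so old_x = x - 17
Step 3: Substitute into P: x - 17 > 682
Step 4: Simplify: x > 682+17 = 699

699
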